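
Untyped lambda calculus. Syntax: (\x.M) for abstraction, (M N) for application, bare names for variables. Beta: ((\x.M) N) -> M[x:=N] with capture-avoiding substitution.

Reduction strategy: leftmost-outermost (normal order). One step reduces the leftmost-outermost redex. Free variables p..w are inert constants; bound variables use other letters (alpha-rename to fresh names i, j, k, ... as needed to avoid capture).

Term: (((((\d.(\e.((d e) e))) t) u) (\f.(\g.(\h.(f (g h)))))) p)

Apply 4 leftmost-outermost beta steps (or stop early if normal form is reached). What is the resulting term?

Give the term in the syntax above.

Step 0: (((((\d.(\e.((d e) e))) t) u) (\f.(\g.(\h.(f (g h)))))) p)
Step 1: ((((\e.((t e) e)) u) (\f.(\g.(\h.(f (g h)))))) p)
Step 2: ((((t u) u) (\f.(\g.(\h.(f (g h)))))) p)
Step 3: (normal form reached)

Answer: ((((t u) u) (\f.(\g.(\h.(f (g h)))))) p)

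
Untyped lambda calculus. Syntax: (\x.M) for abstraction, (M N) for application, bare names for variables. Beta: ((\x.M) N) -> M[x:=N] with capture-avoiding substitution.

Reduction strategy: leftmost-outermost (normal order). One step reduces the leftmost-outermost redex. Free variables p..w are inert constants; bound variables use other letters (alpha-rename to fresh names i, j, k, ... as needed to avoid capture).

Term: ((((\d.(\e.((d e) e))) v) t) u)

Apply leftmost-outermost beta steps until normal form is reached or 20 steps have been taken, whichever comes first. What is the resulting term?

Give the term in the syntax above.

Answer: (((v t) t) u)

Derivation:
Step 0: ((((\d.(\e.((d e) e))) v) t) u)
Step 1: (((\e.((v e) e)) t) u)
Step 2: (((v t) t) u)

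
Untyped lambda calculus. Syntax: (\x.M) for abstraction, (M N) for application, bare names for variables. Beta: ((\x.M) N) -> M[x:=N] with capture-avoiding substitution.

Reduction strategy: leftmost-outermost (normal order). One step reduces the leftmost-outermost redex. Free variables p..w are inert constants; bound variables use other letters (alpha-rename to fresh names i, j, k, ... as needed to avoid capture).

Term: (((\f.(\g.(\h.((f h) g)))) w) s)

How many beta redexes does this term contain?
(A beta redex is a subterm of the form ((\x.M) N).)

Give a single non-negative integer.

Term: (((\f.(\g.(\h.((f h) g)))) w) s)
  Redex: ((\f.(\g.(\h.((f h) g)))) w)
Total redexes: 1

Answer: 1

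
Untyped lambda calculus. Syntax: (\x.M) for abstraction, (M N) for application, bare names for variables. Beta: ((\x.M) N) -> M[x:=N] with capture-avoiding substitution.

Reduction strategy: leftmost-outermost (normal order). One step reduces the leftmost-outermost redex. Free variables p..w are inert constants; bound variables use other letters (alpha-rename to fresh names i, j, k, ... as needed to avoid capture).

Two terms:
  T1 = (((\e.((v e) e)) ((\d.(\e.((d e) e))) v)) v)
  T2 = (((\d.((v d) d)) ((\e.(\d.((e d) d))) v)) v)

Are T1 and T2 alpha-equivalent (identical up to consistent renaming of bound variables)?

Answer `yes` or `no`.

Term 1: (((\e.((v e) e)) ((\d.(\e.((d e) e))) v)) v)
Term 2: (((\d.((v d) d)) ((\e.(\d.((e d) d))) v)) v)
Alpha-equivalence: compare structure up to binder renaming.
Result: True

Answer: yes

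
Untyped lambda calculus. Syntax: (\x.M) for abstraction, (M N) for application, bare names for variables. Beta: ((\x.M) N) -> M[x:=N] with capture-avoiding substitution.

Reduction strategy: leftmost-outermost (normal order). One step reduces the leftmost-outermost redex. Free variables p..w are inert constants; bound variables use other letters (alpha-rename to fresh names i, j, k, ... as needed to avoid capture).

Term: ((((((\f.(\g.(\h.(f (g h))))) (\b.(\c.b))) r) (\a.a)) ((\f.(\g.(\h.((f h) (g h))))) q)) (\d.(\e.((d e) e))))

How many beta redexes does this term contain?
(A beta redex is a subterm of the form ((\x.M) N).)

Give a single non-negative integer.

Answer: 2

Derivation:
Term: ((((((\f.(\g.(\h.(f (g h))))) (\b.(\c.b))) r) (\a.a)) ((\f.(\g.(\h.((f h) (g h))))) q)) (\d.(\e.((d e) e))))
  Redex: ((\f.(\g.(\h.(f (g h))))) (\b.(\c.b)))
  Redex: ((\f.(\g.(\h.((f h) (g h))))) q)
Total redexes: 2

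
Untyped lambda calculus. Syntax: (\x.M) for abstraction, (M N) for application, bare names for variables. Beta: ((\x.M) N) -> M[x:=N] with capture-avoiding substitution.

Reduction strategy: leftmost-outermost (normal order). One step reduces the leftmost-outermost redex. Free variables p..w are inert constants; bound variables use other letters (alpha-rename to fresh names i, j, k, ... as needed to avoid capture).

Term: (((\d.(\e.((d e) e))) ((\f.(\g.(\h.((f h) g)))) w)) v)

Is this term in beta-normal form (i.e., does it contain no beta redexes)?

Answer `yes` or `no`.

Answer: no

Derivation:
Term: (((\d.(\e.((d e) e))) ((\f.(\g.(\h.((f h) g)))) w)) v)
Found 2 beta redex(es).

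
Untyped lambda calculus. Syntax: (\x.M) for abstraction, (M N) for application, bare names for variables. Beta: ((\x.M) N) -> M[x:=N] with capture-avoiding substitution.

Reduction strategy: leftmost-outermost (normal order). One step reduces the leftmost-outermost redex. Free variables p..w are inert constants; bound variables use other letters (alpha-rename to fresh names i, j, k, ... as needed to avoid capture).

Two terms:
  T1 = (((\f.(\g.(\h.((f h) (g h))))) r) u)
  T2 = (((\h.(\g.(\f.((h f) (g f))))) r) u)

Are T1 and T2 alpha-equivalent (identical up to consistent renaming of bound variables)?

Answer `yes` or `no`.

Answer: yes

Derivation:
Term 1: (((\f.(\g.(\h.((f h) (g h))))) r) u)
Term 2: (((\h.(\g.(\f.((h f) (g f))))) r) u)
Alpha-equivalence: compare structure up to binder renaming.
Result: True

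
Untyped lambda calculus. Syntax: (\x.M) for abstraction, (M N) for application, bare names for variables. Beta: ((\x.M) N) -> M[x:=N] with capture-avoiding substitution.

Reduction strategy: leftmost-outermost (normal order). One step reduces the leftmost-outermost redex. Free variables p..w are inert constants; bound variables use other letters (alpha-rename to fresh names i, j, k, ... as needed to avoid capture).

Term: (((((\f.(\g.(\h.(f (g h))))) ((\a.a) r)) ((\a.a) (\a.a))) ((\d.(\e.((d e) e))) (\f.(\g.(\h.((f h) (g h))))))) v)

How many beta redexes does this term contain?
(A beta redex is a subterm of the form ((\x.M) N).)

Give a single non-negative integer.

Answer: 4

Derivation:
Term: (((((\f.(\g.(\h.(f (g h))))) ((\a.a) r)) ((\a.a) (\a.a))) ((\d.(\e.((d e) e))) (\f.(\g.(\h.((f h) (g h))))))) v)
  Redex: ((\f.(\g.(\h.(f (g h))))) ((\a.a) r))
  Redex: ((\a.a) r)
  Redex: ((\a.a) (\a.a))
  Redex: ((\d.(\e.((d e) e))) (\f.(\g.(\h.((f h) (g h))))))
Total redexes: 4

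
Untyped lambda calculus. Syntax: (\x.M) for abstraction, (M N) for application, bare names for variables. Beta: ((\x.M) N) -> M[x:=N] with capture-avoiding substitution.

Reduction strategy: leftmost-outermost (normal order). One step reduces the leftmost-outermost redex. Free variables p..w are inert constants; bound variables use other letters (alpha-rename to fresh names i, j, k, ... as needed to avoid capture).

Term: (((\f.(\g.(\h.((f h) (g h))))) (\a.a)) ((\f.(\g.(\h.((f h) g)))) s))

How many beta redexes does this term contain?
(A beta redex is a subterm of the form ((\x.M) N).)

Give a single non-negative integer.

Answer: 2

Derivation:
Term: (((\f.(\g.(\h.((f h) (g h))))) (\a.a)) ((\f.(\g.(\h.((f h) g)))) s))
  Redex: ((\f.(\g.(\h.((f h) (g h))))) (\a.a))
  Redex: ((\f.(\g.(\h.((f h) g)))) s)
Total redexes: 2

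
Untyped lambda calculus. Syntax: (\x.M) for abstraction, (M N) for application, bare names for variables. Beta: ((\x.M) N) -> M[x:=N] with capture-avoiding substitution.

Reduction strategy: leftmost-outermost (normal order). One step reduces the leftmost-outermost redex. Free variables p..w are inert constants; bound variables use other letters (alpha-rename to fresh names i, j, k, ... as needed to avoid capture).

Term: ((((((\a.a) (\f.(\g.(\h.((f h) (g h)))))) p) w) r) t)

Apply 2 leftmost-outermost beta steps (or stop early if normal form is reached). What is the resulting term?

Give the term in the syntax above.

Step 0: ((((((\a.a) (\f.(\g.(\h.((f h) (g h)))))) p) w) r) t)
Step 1: (((((\f.(\g.(\h.((f h) (g h))))) p) w) r) t)
Step 2: ((((\g.(\h.((p h) (g h)))) w) r) t)

Answer: ((((\g.(\h.((p h) (g h)))) w) r) t)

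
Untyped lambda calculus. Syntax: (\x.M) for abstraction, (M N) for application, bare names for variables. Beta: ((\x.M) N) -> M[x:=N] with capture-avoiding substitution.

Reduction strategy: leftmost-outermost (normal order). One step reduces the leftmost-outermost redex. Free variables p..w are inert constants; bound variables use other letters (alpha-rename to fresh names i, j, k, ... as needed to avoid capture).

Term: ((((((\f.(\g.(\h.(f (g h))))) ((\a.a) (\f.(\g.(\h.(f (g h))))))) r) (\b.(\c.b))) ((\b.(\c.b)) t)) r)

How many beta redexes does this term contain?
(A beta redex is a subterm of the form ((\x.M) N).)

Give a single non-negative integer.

Answer: 3

Derivation:
Term: ((((((\f.(\g.(\h.(f (g h))))) ((\a.a) (\f.(\g.(\h.(f (g h))))))) r) (\b.(\c.b))) ((\b.(\c.b)) t)) r)
  Redex: ((\f.(\g.(\h.(f (g h))))) ((\a.a) (\f.(\g.(\h.(f (g h)))))))
  Redex: ((\a.a) (\f.(\g.(\h.(f (g h))))))
  Redex: ((\b.(\c.b)) t)
Total redexes: 3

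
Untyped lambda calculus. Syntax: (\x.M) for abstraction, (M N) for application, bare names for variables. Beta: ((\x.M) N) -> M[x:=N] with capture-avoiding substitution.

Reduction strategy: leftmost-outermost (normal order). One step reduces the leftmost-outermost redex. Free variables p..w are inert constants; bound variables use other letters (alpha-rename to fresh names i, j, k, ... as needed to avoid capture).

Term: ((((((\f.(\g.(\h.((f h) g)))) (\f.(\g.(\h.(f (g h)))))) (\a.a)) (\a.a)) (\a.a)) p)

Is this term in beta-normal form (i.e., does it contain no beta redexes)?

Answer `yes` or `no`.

Answer: no

Derivation:
Term: ((((((\f.(\g.(\h.((f h) g)))) (\f.(\g.(\h.(f (g h)))))) (\a.a)) (\a.a)) (\a.a)) p)
Found 1 beta redex(es).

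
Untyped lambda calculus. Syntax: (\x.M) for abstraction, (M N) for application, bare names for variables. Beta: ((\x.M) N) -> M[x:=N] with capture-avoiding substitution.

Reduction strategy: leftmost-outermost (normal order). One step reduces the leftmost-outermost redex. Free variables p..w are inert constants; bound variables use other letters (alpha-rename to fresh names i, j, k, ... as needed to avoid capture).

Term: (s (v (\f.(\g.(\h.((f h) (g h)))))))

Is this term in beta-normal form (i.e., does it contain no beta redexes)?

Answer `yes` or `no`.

Answer: yes

Derivation:
Term: (s (v (\f.(\g.(\h.((f h) (g h)))))))
No beta redexes found.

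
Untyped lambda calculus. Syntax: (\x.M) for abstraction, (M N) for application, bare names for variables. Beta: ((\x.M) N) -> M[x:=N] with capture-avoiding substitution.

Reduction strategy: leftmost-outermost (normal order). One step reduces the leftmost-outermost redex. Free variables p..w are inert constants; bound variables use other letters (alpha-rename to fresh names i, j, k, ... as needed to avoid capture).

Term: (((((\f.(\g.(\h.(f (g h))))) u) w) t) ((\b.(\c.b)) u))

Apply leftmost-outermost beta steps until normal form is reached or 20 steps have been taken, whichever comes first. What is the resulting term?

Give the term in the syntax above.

Answer: ((u (w t)) (\c.u))

Derivation:
Step 0: (((((\f.(\g.(\h.(f (g h))))) u) w) t) ((\b.(\c.b)) u))
Step 1: ((((\g.(\h.(u (g h)))) w) t) ((\b.(\c.b)) u))
Step 2: (((\h.(u (w h))) t) ((\b.(\c.b)) u))
Step 3: ((u (w t)) ((\b.(\c.b)) u))
Step 4: ((u (w t)) (\c.u))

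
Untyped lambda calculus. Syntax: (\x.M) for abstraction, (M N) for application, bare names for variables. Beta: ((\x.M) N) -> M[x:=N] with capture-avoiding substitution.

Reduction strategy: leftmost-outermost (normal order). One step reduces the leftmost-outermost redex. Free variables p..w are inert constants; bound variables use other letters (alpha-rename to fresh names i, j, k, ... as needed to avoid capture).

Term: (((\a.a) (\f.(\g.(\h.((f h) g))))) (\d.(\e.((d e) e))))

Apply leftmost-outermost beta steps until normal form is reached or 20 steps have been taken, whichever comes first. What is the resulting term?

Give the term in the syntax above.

Answer: (\g.(\h.((h g) g)))

Derivation:
Step 0: (((\a.a) (\f.(\g.(\h.((f h) g))))) (\d.(\e.((d e) e))))
Step 1: ((\f.(\g.(\h.((f h) g)))) (\d.(\e.((d e) e))))
Step 2: (\g.(\h.(((\d.(\e.((d e) e))) h) g)))
Step 3: (\g.(\h.((\e.((h e) e)) g)))
Step 4: (\g.(\h.((h g) g)))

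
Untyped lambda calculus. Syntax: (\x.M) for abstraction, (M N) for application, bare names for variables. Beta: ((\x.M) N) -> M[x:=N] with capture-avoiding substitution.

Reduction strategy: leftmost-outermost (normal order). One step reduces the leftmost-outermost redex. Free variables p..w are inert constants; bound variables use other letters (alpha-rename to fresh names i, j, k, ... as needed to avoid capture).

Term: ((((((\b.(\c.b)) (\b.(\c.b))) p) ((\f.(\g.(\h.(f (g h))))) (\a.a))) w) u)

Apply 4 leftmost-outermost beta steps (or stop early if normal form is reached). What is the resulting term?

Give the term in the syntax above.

Step 0: ((((((\b.(\c.b)) (\b.(\c.b))) p) ((\f.(\g.(\h.(f (g h))))) (\a.a))) w) u)
Step 1: (((((\c.(\b.(\c.b))) p) ((\f.(\g.(\h.(f (g h))))) (\a.a))) w) u)
Step 2: ((((\b.(\c.b)) ((\f.(\g.(\h.(f (g h))))) (\a.a))) w) u)
Step 3: (((\c.((\f.(\g.(\h.(f (g h))))) (\a.a))) w) u)
Step 4: (((\f.(\g.(\h.(f (g h))))) (\a.a)) u)

Answer: (((\f.(\g.(\h.(f (g h))))) (\a.a)) u)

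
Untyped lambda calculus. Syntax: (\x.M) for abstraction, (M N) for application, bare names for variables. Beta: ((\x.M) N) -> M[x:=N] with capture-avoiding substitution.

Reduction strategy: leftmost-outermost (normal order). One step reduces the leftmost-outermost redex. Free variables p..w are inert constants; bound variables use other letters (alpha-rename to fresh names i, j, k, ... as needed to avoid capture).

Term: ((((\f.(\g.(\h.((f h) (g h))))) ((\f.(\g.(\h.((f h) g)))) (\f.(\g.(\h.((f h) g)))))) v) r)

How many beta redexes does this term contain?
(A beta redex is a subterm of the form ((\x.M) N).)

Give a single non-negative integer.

Term: ((((\f.(\g.(\h.((f h) (g h))))) ((\f.(\g.(\h.((f h) g)))) (\f.(\g.(\h.((f h) g)))))) v) r)
  Redex: ((\f.(\g.(\h.((f h) (g h))))) ((\f.(\g.(\h.((f h) g)))) (\f.(\g.(\h.((f h) g))))))
  Redex: ((\f.(\g.(\h.((f h) g)))) (\f.(\g.(\h.((f h) g)))))
Total redexes: 2

Answer: 2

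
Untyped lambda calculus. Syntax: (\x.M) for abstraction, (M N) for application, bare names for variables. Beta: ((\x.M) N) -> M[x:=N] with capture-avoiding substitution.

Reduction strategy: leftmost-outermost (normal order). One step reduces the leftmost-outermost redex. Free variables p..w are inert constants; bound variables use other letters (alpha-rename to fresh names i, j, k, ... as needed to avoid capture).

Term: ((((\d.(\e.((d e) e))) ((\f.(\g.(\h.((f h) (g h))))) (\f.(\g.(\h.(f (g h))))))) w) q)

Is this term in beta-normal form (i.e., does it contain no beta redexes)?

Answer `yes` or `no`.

Term: ((((\d.(\e.((d e) e))) ((\f.(\g.(\h.((f h) (g h))))) (\f.(\g.(\h.(f (g h))))))) w) q)
Found 2 beta redex(es).

Answer: no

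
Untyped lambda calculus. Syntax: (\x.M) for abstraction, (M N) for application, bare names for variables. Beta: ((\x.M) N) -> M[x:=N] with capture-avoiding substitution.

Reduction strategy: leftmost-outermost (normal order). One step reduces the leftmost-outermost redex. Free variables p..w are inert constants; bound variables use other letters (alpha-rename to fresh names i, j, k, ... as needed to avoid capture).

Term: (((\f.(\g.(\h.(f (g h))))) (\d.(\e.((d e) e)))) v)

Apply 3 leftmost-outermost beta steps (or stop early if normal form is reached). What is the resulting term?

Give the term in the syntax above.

Answer: (\h.(\e.(((v h) e) e)))

Derivation:
Step 0: (((\f.(\g.(\h.(f (g h))))) (\d.(\e.((d e) e)))) v)
Step 1: ((\g.(\h.((\d.(\e.((d e) e))) (g h)))) v)
Step 2: (\h.((\d.(\e.((d e) e))) (v h)))
Step 3: (\h.(\e.(((v h) e) e)))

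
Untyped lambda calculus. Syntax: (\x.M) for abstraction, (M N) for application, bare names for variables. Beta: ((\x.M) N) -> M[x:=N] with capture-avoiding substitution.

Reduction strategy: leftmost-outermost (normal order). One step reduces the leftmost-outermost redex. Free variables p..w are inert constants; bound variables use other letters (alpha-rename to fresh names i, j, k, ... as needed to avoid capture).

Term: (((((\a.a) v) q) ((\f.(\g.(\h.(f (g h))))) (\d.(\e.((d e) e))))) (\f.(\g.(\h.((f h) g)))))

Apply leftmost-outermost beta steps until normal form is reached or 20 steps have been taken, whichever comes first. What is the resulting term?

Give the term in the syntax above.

Step 0: (((((\a.a) v) q) ((\f.(\g.(\h.(f (g h))))) (\d.(\e.((d e) e))))) (\f.(\g.(\h.((f h) g)))))
Step 1: (((v q) ((\f.(\g.(\h.(f (g h))))) (\d.(\e.((d e) e))))) (\f.(\g.(\h.((f h) g)))))
Step 2: (((v q) (\g.(\h.((\d.(\e.((d e) e))) (g h))))) (\f.(\g.(\h.((f h) g)))))
Step 3: (((v q) (\g.(\h.(\e.(((g h) e) e))))) (\f.(\g.(\h.((f h) g)))))

Answer: (((v q) (\g.(\h.(\e.(((g h) e) e))))) (\f.(\g.(\h.((f h) g)))))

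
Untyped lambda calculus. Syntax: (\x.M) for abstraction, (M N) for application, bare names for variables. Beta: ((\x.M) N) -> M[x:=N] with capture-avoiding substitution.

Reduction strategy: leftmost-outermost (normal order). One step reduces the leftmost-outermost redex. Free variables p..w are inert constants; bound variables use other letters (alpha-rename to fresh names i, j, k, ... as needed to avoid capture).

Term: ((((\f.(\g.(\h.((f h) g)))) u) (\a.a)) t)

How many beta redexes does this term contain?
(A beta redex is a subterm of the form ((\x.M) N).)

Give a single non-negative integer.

Term: ((((\f.(\g.(\h.((f h) g)))) u) (\a.a)) t)
  Redex: ((\f.(\g.(\h.((f h) g)))) u)
Total redexes: 1

Answer: 1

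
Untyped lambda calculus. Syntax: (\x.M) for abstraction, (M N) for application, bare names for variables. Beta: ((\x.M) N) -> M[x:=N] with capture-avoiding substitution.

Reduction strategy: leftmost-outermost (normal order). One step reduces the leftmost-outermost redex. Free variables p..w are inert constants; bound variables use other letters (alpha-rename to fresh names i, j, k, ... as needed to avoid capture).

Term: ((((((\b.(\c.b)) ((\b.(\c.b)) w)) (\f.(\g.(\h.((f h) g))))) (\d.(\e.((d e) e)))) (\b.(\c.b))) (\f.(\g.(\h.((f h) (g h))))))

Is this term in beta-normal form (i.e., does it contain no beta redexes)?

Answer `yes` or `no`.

Answer: no

Derivation:
Term: ((((((\b.(\c.b)) ((\b.(\c.b)) w)) (\f.(\g.(\h.((f h) g))))) (\d.(\e.((d e) e)))) (\b.(\c.b))) (\f.(\g.(\h.((f h) (g h))))))
Found 2 beta redex(es).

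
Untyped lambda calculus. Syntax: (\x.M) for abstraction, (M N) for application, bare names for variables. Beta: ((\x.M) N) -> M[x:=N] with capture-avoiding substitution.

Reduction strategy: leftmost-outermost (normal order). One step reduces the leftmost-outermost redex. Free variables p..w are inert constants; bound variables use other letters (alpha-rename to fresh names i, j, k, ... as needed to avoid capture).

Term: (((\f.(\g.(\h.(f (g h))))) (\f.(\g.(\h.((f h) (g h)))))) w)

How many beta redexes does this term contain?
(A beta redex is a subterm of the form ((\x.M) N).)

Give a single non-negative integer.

Answer: 1

Derivation:
Term: (((\f.(\g.(\h.(f (g h))))) (\f.(\g.(\h.((f h) (g h)))))) w)
  Redex: ((\f.(\g.(\h.(f (g h))))) (\f.(\g.(\h.((f h) (g h))))))
Total redexes: 1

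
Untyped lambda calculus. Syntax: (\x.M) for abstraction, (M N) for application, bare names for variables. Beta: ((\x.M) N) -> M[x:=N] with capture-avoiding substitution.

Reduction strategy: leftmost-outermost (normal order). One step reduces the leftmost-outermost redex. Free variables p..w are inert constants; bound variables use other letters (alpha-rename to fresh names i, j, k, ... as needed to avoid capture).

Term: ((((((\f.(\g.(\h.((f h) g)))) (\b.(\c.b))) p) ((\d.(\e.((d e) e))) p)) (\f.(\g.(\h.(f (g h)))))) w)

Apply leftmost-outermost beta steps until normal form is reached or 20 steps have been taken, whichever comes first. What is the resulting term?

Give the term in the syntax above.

Answer: (((p (\f.(\g.(\h.(f (g h)))))) (\f.(\g.(\h.(f (g h)))))) w)

Derivation:
Step 0: ((((((\f.(\g.(\h.((f h) g)))) (\b.(\c.b))) p) ((\d.(\e.((d e) e))) p)) (\f.(\g.(\h.(f (g h)))))) w)
Step 1: (((((\g.(\h.(((\b.(\c.b)) h) g))) p) ((\d.(\e.((d e) e))) p)) (\f.(\g.(\h.(f (g h)))))) w)
Step 2: ((((\h.(((\b.(\c.b)) h) p)) ((\d.(\e.((d e) e))) p)) (\f.(\g.(\h.(f (g h)))))) w)
Step 3: (((((\b.(\c.b)) ((\d.(\e.((d e) e))) p)) p) (\f.(\g.(\h.(f (g h)))))) w)
Step 4: ((((\c.((\d.(\e.((d e) e))) p)) p) (\f.(\g.(\h.(f (g h)))))) w)
Step 5: ((((\d.(\e.((d e) e))) p) (\f.(\g.(\h.(f (g h)))))) w)
Step 6: (((\e.((p e) e)) (\f.(\g.(\h.(f (g h)))))) w)
Step 7: (((p (\f.(\g.(\h.(f (g h)))))) (\f.(\g.(\h.(f (g h)))))) w)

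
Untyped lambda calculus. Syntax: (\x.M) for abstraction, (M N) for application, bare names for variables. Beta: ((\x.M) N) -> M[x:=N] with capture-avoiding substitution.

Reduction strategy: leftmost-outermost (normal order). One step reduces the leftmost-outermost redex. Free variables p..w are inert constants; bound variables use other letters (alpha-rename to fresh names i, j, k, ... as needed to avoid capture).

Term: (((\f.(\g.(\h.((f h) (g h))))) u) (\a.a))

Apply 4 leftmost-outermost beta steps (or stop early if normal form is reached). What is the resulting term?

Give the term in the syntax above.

Step 0: (((\f.(\g.(\h.((f h) (g h))))) u) (\a.a))
Step 1: ((\g.(\h.((u h) (g h)))) (\a.a))
Step 2: (\h.((u h) ((\a.a) h)))
Step 3: (\h.((u h) h))
Step 4: (normal form reached)

Answer: (\h.((u h) h))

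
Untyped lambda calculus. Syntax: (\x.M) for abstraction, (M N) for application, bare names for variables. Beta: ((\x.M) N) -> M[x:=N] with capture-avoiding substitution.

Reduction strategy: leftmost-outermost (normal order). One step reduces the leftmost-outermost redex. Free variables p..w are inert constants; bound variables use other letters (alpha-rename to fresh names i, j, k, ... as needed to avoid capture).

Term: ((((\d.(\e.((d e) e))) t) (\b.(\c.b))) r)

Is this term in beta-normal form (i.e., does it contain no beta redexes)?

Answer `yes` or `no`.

Term: ((((\d.(\e.((d e) e))) t) (\b.(\c.b))) r)
Found 1 beta redex(es).

Answer: no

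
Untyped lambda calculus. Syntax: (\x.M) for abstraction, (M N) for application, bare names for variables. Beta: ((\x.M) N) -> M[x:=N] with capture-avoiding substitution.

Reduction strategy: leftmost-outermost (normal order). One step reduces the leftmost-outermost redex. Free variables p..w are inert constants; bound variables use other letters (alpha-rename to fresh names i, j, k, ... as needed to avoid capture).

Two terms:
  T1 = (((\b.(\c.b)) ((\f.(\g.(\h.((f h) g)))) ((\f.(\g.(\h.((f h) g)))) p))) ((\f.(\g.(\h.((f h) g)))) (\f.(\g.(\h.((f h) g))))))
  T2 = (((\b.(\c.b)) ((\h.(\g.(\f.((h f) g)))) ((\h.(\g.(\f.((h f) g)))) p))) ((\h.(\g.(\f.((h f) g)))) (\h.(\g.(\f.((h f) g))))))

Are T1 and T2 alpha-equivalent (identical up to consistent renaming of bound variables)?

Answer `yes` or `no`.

Term 1: (((\b.(\c.b)) ((\f.(\g.(\h.((f h) g)))) ((\f.(\g.(\h.((f h) g)))) p))) ((\f.(\g.(\h.((f h) g)))) (\f.(\g.(\h.((f h) g))))))
Term 2: (((\b.(\c.b)) ((\h.(\g.(\f.((h f) g)))) ((\h.(\g.(\f.((h f) g)))) p))) ((\h.(\g.(\f.((h f) g)))) (\h.(\g.(\f.((h f) g))))))
Alpha-equivalence: compare structure up to binder renaming.
Result: True

Answer: yes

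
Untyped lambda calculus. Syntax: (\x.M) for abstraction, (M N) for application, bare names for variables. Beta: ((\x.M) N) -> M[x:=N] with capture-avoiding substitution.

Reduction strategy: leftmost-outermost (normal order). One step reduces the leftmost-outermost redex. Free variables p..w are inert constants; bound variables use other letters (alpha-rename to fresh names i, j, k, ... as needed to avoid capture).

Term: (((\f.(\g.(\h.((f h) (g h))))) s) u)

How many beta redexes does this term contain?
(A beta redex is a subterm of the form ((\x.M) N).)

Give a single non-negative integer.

Answer: 1

Derivation:
Term: (((\f.(\g.(\h.((f h) (g h))))) s) u)
  Redex: ((\f.(\g.(\h.((f h) (g h))))) s)
Total redexes: 1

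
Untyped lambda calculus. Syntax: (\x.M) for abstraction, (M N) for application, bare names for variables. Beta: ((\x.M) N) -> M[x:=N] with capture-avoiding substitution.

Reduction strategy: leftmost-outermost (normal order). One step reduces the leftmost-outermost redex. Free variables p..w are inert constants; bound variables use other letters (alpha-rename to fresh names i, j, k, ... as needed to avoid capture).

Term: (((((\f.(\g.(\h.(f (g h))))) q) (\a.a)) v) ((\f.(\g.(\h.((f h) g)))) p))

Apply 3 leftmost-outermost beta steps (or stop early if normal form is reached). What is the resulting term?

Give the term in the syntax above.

Step 0: (((((\f.(\g.(\h.(f (g h))))) q) (\a.a)) v) ((\f.(\g.(\h.((f h) g)))) p))
Step 1: ((((\g.(\h.(q (g h)))) (\a.a)) v) ((\f.(\g.(\h.((f h) g)))) p))
Step 2: (((\h.(q ((\a.a) h))) v) ((\f.(\g.(\h.((f h) g)))) p))
Step 3: ((q ((\a.a) v)) ((\f.(\g.(\h.((f h) g)))) p))

Answer: ((q ((\a.a) v)) ((\f.(\g.(\h.((f h) g)))) p))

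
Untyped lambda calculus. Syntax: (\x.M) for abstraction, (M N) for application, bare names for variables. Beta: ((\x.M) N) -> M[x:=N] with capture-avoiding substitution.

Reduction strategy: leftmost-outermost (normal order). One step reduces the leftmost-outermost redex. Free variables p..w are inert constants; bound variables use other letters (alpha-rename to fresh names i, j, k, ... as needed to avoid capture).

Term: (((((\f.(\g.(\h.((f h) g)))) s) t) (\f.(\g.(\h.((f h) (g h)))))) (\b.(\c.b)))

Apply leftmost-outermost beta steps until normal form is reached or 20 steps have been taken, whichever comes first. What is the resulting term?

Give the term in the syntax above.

Answer: (((s (\f.(\g.(\h.((f h) (g h)))))) t) (\b.(\c.b)))

Derivation:
Step 0: (((((\f.(\g.(\h.((f h) g)))) s) t) (\f.(\g.(\h.((f h) (g h)))))) (\b.(\c.b)))
Step 1: ((((\g.(\h.((s h) g))) t) (\f.(\g.(\h.((f h) (g h)))))) (\b.(\c.b)))
Step 2: (((\h.((s h) t)) (\f.(\g.(\h.((f h) (g h)))))) (\b.(\c.b)))
Step 3: (((s (\f.(\g.(\h.((f h) (g h)))))) t) (\b.(\c.b)))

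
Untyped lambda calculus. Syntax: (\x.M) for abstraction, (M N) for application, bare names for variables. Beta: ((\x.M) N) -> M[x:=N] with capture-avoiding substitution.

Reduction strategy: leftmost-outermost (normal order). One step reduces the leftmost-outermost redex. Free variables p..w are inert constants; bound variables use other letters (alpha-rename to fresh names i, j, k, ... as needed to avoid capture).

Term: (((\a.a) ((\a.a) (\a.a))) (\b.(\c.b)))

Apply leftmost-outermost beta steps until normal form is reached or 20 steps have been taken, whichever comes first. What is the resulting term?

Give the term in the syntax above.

Step 0: (((\a.a) ((\a.a) (\a.a))) (\b.(\c.b)))
Step 1: (((\a.a) (\a.a)) (\b.(\c.b)))
Step 2: ((\a.a) (\b.(\c.b)))
Step 3: (\b.(\c.b))

Answer: (\b.(\c.b))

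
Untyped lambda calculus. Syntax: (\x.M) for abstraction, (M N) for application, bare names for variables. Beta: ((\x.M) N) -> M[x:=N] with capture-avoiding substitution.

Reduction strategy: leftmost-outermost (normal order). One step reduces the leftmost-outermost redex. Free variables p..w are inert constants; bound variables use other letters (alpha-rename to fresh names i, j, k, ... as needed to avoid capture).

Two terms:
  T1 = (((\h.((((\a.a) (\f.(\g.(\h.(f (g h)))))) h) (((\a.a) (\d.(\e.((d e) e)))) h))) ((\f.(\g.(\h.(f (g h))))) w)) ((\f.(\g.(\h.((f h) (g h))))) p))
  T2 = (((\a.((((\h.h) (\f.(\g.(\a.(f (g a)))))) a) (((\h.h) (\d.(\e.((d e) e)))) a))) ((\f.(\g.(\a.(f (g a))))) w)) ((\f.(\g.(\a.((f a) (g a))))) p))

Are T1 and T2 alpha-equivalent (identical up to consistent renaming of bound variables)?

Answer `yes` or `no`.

Answer: yes

Derivation:
Term 1: (((\h.((((\a.a) (\f.(\g.(\h.(f (g h)))))) h) (((\a.a) (\d.(\e.((d e) e)))) h))) ((\f.(\g.(\h.(f (g h))))) w)) ((\f.(\g.(\h.((f h) (g h))))) p))
Term 2: (((\a.((((\h.h) (\f.(\g.(\a.(f (g a)))))) a) (((\h.h) (\d.(\e.((d e) e)))) a))) ((\f.(\g.(\a.(f (g a))))) w)) ((\f.(\g.(\a.((f a) (g a))))) p))
Alpha-equivalence: compare structure up to binder renaming.
Result: True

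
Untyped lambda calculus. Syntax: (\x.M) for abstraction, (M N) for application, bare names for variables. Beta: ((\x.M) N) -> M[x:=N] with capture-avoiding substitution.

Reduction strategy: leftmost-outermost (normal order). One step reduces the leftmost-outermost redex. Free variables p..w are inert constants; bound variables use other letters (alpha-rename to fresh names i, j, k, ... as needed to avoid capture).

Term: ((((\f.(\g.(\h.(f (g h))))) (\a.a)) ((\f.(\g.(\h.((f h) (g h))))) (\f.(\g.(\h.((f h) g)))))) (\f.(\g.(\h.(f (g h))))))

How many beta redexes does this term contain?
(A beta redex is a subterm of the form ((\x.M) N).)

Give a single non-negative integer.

Answer: 2

Derivation:
Term: ((((\f.(\g.(\h.(f (g h))))) (\a.a)) ((\f.(\g.(\h.((f h) (g h))))) (\f.(\g.(\h.((f h) g)))))) (\f.(\g.(\h.(f (g h))))))
  Redex: ((\f.(\g.(\h.(f (g h))))) (\a.a))
  Redex: ((\f.(\g.(\h.((f h) (g h))))) (\f.(\g.(\h.((f h) g)))))
Total redexes: 2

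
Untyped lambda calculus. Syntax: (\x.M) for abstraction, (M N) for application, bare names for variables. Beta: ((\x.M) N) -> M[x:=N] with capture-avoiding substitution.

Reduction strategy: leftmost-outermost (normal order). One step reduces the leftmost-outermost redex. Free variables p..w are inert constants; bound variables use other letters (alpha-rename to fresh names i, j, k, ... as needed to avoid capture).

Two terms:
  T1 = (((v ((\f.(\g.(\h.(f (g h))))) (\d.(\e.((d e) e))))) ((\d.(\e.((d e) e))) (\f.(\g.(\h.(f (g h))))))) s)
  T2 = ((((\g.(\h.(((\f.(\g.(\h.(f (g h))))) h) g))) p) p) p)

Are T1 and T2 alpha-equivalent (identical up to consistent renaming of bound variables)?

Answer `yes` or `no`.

Answer: no

Derivation:
Term 1: (((v ((\f.(\g.(\h.(f (g h))))) (\d.(\e.((d e) e))))) ((\d.(\e.((d e) e))) (\f.(\g.(\h.(f (g h))))))) s)
Term 2: ((((\g.(\h.(((\f.(\g.(\h.(f (g h))))) h) g))) p) p) p)
Alpha-equivalence: compare structure up to binder renaming.
Result: False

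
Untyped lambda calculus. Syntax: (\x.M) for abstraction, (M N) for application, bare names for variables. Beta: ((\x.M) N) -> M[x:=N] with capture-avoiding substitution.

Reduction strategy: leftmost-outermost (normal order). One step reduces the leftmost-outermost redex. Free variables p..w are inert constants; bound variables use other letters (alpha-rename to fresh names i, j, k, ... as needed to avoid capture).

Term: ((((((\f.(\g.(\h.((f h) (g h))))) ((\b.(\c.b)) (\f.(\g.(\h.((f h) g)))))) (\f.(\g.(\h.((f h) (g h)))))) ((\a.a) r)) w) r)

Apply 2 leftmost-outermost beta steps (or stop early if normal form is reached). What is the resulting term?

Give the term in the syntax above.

Step 0: ((((((\f.(\g.(\h.((f h) (g h))))) ((\b.(\c.b)) (\f.(\g.(\h.((f h) g)))))) (\f.(\g.(\h.((f h) (g h)))))) ((\a.a) r)) w) r)
Step 1: (((((\g.(\h.((((\b.(\c.b)) (\f.(\g.(\h.((f h) g))))) h) (g h)))) (\f.(\g.(\h.((f h) (g h)))))) ((\a.a) r)) w) r)
Step 2: ((((\h.((((\b.(\c.b)) (\f.(\g.(\h.((f h) g))))) h) ((\f.(\g.(\h.((f h) (g h))))) h))) ((\a.a) r)) w) r)

Answer: ((((\h.((((\b.(\c.b)) (\f.(\g.(\h.((f h) g))))) h) ((\f.(\g.(\h.((f h) (g h))))) h))) ((\a.a) r)) w) r)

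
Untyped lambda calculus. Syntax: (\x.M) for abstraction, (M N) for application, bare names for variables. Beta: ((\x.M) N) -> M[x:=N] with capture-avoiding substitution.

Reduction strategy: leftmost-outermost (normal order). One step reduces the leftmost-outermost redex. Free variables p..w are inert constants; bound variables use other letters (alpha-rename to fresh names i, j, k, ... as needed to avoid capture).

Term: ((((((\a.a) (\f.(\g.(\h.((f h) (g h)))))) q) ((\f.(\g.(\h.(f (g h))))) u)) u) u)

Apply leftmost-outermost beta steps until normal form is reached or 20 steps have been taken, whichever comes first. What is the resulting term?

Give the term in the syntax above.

Answer: (((q u) (\h.(u (u h)))) u)

Derivation:
Step 0: ((((((\a.a) (\f.(\g.(\h.((f h) (g h)))))) q) ((\f.(\g.(\h.(f (g h))))) u)) u) u)
Step 1: (((((\f.(\g.(\h.((f h) (g h))))) q) ((\f.(\g.(\h.(f (g h))))) u)) u) u)
Step 2: ((((\g.(\h.((q h) (g h)))) ((\f.(\g.(\h.(f (g h))))) u)) u) u)
Step 3: (((\h.((q h) (((\f.(\g.(\h.(f (g h))))) u) h))) u) u)
Step 4: (((q u) (((\f.(\g.(\h.(f (g h))))) u) u)) u)
Step 5: (((q u) ((\g.(\h.(u (g h)))) u)) u)
Step 6: (((q u) (\h.(u (u h)))) u)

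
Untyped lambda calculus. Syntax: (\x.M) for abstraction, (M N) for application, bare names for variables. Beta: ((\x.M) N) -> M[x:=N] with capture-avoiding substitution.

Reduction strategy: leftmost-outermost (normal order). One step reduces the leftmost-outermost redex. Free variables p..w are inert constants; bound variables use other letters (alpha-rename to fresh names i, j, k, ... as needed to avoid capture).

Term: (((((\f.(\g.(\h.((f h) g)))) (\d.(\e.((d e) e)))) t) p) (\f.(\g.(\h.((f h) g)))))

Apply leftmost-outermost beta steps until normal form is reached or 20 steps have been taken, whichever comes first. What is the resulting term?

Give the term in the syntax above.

Answer: (((p t) t) (\f.(\g.(\h.((f h) g)))))

Derivation:
Step 0: (((((\f.(\g.(\h.((f h) g)))) (\d.(\e.((d e) e)))) t) p) (\f.(\g.(\h.((f h) g)))))
Step 1: ((((\g.(\h.(((\d.(\e.((d e) e))) h) g))) t) p) (\f.(\g.(\h.((f h) g)))))
Step 2: (((\h.(((\d.(\e.((d e) e))) h) t)) p) (\f.(\g.(\h.((f h) g)))))
Step 3: ((((\d.(\e.((d e) e))) p) t) (\f.(\g.(\h.((f h) g)))))
Step 4: (((\e.((p e) e)) t) (\f.(\g.(\h.((f h) g)))))
Step 5: (((p t) t) (\f.(\g.(\h.((f h) g)))))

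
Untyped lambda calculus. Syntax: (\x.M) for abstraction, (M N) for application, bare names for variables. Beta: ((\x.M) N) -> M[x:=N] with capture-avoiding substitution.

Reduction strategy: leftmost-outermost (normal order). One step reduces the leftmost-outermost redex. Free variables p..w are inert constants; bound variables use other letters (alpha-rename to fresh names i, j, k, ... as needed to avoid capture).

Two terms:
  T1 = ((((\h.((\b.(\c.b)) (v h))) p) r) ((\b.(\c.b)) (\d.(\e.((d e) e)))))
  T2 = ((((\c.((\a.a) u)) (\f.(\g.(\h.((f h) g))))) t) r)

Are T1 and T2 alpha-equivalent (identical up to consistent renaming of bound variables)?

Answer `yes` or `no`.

Term 1: ((((\h.((\b.(\c.b)) (v h))) p) r) ((\b.(\c.b)) (\d.(\e.((d e) e)))))
Term 2: ((((\c.((\a.a) u)) (\f.(\g.(\h.((f h) g))))) t) r)
Alpha-equivalence: compare structure up to binder renaming.
Result: False

Answer: no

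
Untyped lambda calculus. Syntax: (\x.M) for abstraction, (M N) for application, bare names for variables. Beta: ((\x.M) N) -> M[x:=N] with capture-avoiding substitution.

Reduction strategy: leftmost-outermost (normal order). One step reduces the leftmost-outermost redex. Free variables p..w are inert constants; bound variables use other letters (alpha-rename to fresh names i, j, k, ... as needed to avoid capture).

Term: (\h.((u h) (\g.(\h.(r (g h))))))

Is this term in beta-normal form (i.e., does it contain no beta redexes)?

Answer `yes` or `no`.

Answer: yes

Derivation:
Term: (\h.((u h) (\g.(\h.(r (g h))))))
No beta redexes found.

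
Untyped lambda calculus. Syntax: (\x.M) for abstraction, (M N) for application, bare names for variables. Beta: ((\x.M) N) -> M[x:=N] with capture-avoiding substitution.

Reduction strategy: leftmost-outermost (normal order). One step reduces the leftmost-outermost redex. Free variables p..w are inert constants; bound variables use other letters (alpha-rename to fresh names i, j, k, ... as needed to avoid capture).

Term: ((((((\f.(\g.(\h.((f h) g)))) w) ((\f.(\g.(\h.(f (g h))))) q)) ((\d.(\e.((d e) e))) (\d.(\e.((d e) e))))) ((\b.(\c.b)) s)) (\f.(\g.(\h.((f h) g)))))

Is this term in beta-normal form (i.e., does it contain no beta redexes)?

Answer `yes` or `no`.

Term: ((((((\f.(\g.(\h.((f h) g)))) w) ((\f.(\g.(\h.(f (g h))))) q)) ((\d.(\e.((d e) e))) (\d.(\e.((d e) e))))) ((\b.(\c.b)) s)) (\f.(\g.(\h.((f h) g)))))
Found 4 beta redex(es).

Answer: no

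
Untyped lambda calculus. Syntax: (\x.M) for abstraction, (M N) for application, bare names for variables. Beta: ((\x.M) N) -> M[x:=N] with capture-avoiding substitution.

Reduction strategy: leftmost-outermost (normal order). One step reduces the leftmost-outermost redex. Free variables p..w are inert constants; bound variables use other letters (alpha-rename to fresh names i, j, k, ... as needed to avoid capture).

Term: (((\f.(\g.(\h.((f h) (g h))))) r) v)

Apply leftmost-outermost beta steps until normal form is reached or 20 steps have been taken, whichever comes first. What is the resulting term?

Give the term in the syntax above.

Step 0: (((\f.(\g.(\h.((f h) (g h))))) r) v)
Step 1: ((\g.(\h.((r h) (g h)))) v)
Step 2: (\h.((r h) (v h)))

Answer: (\h.((r h) (v h)))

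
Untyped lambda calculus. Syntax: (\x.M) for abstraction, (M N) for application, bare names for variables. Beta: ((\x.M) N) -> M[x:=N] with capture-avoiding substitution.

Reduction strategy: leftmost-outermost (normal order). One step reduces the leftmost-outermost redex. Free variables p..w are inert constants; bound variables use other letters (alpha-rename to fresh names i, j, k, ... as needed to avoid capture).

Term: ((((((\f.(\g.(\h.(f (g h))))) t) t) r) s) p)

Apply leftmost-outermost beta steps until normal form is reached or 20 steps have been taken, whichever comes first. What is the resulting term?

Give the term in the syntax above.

Step 0: ((((((\f.(\g.(\h.(f (g h))))) t) t) r) s) p)
Step 1: (((((\g.(\h.(t (g h)))) t) r) s) p)
Step 2: ((((\h.(t (t h))) r) s) p)
Step 3: (((t (t r)) s) p)

Answer: (((t (t r)) s) p)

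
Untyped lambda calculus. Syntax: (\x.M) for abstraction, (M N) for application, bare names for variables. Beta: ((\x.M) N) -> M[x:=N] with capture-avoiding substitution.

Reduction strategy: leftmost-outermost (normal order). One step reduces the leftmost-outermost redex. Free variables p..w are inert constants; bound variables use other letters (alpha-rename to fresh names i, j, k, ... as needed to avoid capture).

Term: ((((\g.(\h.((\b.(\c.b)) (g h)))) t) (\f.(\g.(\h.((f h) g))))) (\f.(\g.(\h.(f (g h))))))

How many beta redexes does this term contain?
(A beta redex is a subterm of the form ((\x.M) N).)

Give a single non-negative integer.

Term: ((((\g.(\h.((\b.(\c.b)) (g h)))) t) (\f.(\g.(\h.((f h) g))))) (\f.(\g.(\h.(f (g h))))))
  Redex: ((\g.(\h.((\b.(\c.b)) (g h)))) t)
  Redex: ((\b.(\c.b)) (g h))
Total redexes: 2

Answer: 2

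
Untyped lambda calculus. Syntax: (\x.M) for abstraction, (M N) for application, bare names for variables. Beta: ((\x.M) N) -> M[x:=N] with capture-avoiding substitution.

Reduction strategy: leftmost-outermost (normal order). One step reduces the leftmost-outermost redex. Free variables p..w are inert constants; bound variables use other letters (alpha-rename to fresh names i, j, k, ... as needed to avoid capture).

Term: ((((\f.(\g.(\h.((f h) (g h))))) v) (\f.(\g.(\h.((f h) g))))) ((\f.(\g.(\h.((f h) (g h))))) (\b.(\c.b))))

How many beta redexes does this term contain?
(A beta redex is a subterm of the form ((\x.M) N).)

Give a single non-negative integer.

Term: ((((\f.(\g.(\h.((f h) (g h))))) v) (\f.(\g.(\h.((f h) g))))) ((\f.(\g.(\h.((f h) (g h))))) (\b.(\c.b))))
  Redex: ((\f.(\g.(\h.((f h) (g h))))) v)
  Redex: ((\f.(\g.(\h.((f h) (g h))))) (\b.(\c.b)))
Total redexes: 2

Answer: 2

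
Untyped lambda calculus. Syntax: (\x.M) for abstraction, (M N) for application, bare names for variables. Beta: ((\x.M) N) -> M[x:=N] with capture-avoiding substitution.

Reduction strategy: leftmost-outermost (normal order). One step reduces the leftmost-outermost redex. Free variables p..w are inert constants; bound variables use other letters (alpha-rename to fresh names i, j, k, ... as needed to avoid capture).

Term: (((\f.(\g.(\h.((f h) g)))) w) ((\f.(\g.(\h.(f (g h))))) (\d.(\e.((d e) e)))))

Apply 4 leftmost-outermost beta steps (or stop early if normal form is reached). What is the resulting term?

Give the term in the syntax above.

Step 0: (((\f.(\g.(\h.((f h) g)))) w) ((\f.(\g.(\h.(f (g h))))) (\d.(\e.((d e) e)))))
Step 1: ((\g.(\h.((w h) g))) ((\f.(\g.(\h.(f (g h))))) (\d.(\e.((d e) e)))))
Step 2: (\h.((w h) ((\f.(\g.(\h.(f (g h))))) (\d.(\e.((d e) e))))))
Step 3: (\h.((w h) (\g.(\h.((\d.(\e.((d e) e))) (g h))))))
Step 4: (\h.((w h) (\g.(\h.(\e.(((g h) e) e))))))

Answer: (\h.((w h) (\g.(\h.(\e.(((g h) e) e))))))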